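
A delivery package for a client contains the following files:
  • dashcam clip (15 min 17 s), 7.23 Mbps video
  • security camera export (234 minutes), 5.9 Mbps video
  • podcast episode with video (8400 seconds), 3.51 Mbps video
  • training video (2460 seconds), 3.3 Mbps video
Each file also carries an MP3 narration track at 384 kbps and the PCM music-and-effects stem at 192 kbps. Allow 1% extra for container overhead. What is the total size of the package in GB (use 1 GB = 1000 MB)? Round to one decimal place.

Audio total: 384 + 192 = 576 kbps = 0.576 Mbps.
dashcam clip: 7.806 Mbps × 917 s × 1.01 = 7229.7 Mb
security camera export: 6.476 Mbps × 14040 s × 1.01 = 91832.3 Mb
podcast episode with video: 4.086 Mbps × 8400 s × 1.01 = 34665.6 Mb
training video: 3.876 Mbps × 2460 s × 1.01 = 9630.3 Mb
Total: 143357.9 Mb = 17919.7 MB.
= 17.92 GB.

17.9 GB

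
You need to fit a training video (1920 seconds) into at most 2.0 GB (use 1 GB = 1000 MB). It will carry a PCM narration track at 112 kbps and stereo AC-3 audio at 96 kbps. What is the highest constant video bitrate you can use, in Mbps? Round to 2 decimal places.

Budget: 2.0 GB = 16000.0 Mb.
Total bitrate budget: 16000.0 Mb / 1920 s = 8.333 Mbps.
Audio total: 112 + 96 = 208 kbps = 0.208 Mbps.
Video: 8.333 − 0.208 = 8.125 Mbps.

8.13 Mbps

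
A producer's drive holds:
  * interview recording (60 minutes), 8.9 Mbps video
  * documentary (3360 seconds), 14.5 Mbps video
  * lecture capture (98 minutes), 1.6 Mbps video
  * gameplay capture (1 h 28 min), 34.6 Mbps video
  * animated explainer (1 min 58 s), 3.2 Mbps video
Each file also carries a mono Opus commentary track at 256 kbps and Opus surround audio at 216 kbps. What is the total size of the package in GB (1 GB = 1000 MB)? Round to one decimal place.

Audio total: 256 + 216 = 472 kbps = 0.472 Mbps.
interview recording: 9.372 Mbps × 3600 s = 33739.2 Mb
documentary: 14.972 Mbps × 3360 s = 50305.9 Mb
lecture capture: 2.072 Mbps × 5880 s = 12183.4 Mb
gameplay capture: 35.072 Mbps × 5280 s = 185180.2 Mb
animated explainer: 3.672 Mbps × 118 s = 433.3 Mb
Total: 281841.9 Mb = 35230.2 MB.
= 35.23 GB.

35.2 GB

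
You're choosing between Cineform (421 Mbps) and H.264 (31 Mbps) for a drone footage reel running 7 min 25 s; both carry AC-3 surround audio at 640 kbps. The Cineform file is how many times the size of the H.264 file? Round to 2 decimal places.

7 min 25 s = 445 s
Audio: 640 kbps = 0.640 Mbps.
Cineform: 421.640 Mbps × 445 s = 187629.8 Mb = 23.454 GB.
H.264: 31.640 Mbps × 445 s = 14079.8 Mb = 1.760 GB.
Ratio: 23.454 / 1.760 = 13.326.

13.33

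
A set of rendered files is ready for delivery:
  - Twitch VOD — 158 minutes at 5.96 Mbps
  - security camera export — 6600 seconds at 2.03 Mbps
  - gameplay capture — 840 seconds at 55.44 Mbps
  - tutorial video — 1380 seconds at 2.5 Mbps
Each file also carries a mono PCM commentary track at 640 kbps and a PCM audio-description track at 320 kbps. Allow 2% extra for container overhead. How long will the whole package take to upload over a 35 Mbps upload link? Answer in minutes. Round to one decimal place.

66.8 minutes

Audio total: 640 + 320 = 960 kbps = 0.960 Mbps.
Twitch VOD: 6.920 Mbps × 9480 s × 1.02 = 66913.6 Mb
security camera export: 2.990 Mbps × 6600 s × 1.02 = 20128.7 Mb
gameplay capture: 56.400 Mbps × 840 s × 1.02 = 48323.5 Mb
tutorial video: 3.460 Mbps × 1380 s × 1.02 = 4870.3 Mb
Total: 140236.1 Mb = 17529.5 MB.
At 35 Mbps: 140236.1 / 35 = 4007 s ≈ 66.8 minutes.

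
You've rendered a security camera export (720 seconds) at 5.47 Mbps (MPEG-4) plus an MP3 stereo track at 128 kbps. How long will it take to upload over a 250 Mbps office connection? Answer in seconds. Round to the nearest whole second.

16 seconds

Audio: 128 kbps = 0.128 Mbps.
Total bitrate: 5.598 Mbps.
File: 5.598 Mbps × 720 s = 4030.6 Mb.
At 250 Mbps: 4030.6 / 250 = 16.1 s ≈ 16.1 seconds.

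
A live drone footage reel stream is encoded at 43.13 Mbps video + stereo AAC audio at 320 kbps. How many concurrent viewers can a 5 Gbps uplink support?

Audio: 320 kbps = 0.320 Mbps.
Per-viewer media rate: 43.450 Mbps.
5 Gbps = 5,000 Mbps; 5,000 / 43.450 = 115.07 → 115 viewers.

115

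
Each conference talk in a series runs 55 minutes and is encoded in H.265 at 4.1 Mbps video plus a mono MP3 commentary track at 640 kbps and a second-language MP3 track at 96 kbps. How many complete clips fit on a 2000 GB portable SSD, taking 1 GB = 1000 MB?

55 min = 3300 s
Audio total: 640 + 96 = 736 kbps = 0.736 Mbps.
Total bitrate: 4.836 Mbps.
Per item: 4.836 Mbps × 3300 s = 15,959 Mb = 1,995 MB.
Capacity: 2000 GB = 16,000,000 Mb; 1002.58 items → 1002 complete.

1002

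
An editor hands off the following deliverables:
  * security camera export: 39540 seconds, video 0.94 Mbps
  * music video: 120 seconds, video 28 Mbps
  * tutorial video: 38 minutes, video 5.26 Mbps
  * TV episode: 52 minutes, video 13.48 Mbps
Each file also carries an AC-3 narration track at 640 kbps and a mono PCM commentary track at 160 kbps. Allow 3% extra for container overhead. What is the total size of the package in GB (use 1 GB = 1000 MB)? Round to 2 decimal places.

16.82 GB

Audio total: 640 + 160 = 800 kbps = 0.800 Mbps.
security camera export: 1.740 Mbps × 39540 s × 1.03 = 70863.6 Mb
music video: 28.800 Mbps × 120 s × 1.03 = 3559.7 Mb
tutorial video: 6.060 Mbps × 2280 s × 1.03 = 14231.3 Mb
TV episode: 14.280 Mbps × 3120 s × 1.03 = 45890.2 Mb
Total: 134544.8 Mb = 16818.1 MB.
= 16.82 GB.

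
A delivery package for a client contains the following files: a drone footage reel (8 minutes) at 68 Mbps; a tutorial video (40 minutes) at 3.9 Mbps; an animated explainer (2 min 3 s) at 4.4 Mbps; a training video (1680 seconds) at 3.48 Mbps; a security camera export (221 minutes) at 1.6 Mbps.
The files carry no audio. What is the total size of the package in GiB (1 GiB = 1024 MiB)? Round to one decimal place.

8.1 GiB

drone footage reel: 68.000 Mbps × 480 s = 32640.0 Mb
tutorial video: 3.900 Mbps × 2400 s = 9360.0 Mb
animated explainer: 4.400 Mbps × 123 s = 541.2 Mb
training video: 3.480 Mbps × 1680 s = 5846.4 Mb
security camera export: 1.600 Mbps × 13260 s = 21216.0 Mb
Total: 69603.6 Mb = 8700.5 MB.
= 8.103 GiB.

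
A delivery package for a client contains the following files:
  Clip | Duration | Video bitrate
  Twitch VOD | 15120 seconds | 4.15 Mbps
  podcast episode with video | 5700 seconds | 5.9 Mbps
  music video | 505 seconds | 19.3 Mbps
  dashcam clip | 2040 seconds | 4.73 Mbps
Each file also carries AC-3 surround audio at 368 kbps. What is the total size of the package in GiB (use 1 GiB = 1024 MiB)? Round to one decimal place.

14.5 GiB

Audio: 368 kbps = 0.368 Mbps.
Twitch VOD: 4.518 Mbps × 15120 s = 68312.2 Mb
podcast episode with video: 6.268 Mbps × 5700 s = 35727.6 Mb
music video: 19.668 Mbps × 505 s = 9932.3 Mb
dashcam clip: 5.098 Mbps × 2040 s = 10399.9 Mb
Total: 124372.0 Mb = 15546.5 MB.
= 14.48 GiB.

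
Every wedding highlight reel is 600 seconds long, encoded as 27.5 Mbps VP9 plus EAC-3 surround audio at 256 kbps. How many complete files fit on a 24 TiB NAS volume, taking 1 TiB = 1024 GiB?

12676

Audio: 256 kbps = 0.256 Mbps.
Total bitrate: 27.756 Mbps.
Per item: 27.756 Mbps × 600 s = 16,654 Mb = 2,082 MB.
Capacity: 24 TiB = 211,106,233 Mb; 12676.31 items → 12676 complete.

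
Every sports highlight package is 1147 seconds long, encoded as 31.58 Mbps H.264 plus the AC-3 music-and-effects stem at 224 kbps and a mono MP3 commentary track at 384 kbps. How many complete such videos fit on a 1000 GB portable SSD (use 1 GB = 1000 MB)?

216

Audio total: 224 + 384 = 608 kbps = 0.608 Mbps.
Total bitrate: 32.188 Mbps.
Per item: 32.188 Mbps × 1147 s = 36,920 Mb = 4,615 MB.
Capacity: 1000 GB = 8,000,000 Mb; 216.69 items → 216 complete.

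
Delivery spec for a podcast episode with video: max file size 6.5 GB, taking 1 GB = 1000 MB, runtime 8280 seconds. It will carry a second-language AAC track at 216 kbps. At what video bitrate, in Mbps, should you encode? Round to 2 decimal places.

6.06 Mbps

Budget: 6.5 GB = 52000.0 Mb.
Total bitrate budget: 52000.0 Mb / 8280 s = 6.280 Mbps.
Audio: 216 kbps = 0.216 Mbps.
Video: 6.280 − 0.216 = 6.064 Mbps.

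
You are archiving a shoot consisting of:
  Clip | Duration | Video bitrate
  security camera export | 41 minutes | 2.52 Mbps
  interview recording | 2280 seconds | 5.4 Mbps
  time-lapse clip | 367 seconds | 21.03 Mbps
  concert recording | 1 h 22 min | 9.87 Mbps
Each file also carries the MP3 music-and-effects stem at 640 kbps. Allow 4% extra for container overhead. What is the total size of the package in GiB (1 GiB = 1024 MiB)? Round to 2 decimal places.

Audio: 640 kbps = 0.640 Mbps.
security camera export: 3.160 Mbps × 2460 s × 1.04 = 8084.5 Mb
interview recording: 6.040 Mbps × 2280 s × 1.04 = 14322.0 Mb
time-lapse clip: 21.670 Mbps × 367 s × 1.04 = 8271.0 Mb
concert recording: 10.510 Mbps × 4920 s × 1.04 = 53777.6 Mb
Total: 84455.2 Mb = 10556.9 MB.
= 9.832 GiB.

9.83 GiB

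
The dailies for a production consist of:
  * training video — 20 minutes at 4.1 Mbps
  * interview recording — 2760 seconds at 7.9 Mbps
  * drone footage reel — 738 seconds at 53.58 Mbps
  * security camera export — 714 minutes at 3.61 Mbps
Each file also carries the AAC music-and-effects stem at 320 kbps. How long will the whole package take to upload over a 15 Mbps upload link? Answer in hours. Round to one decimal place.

4.4 hours

Audio: 320 kbps = 0.320 Mbps.
training video: 4.420 Mbps × 1200 s = 5304.0 Mb
interview recording: 8.220 Mbps × 2760 s = 22687.2 Mb
drone footage reel: 53.900 Mbps × 738 s = 39778.2 Mb
security camera export: 3.930 Mbps × 42840 s = 168361.2 Mb
Total: 236130.6 Mb = 29516.3 MB.
At 15 Mbps: 236130.6 / 15 = 15742 s ≈ 4.37 hours.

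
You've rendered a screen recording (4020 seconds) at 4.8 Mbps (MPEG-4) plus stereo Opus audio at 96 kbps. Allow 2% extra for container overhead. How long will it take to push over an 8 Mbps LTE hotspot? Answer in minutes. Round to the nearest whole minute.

Audio: 96 kbps = 0.096 Mbps.
Total bitrate: 4.896 Mbps.
File: 4.896 Mbps × 4020 s = 19681.9 Mb.
With 2% container overhead: ×1.02. → 20075.6 Mb.
At 8 Mbps: 20075.6 / 8 = 2509.4 s ≈ 41.8 minutes.

42 minutes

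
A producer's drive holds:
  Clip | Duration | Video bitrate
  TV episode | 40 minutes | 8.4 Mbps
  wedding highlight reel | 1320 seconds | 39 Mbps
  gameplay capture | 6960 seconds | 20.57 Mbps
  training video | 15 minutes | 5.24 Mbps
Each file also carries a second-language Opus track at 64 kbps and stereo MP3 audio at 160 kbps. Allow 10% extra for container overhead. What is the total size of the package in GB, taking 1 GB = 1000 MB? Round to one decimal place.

30.5 GB

Audio total: 64 + 160 = 224 kbps = 0.224 Mbps.
TV episode: 8.624 Mbps × 2400 s × 1.10 = 22767.4 Mb
wedding highlight reel: 39.224 Mbps × 1320 s × 1.10 = 56953.2 Mb
gameplay capture: 20.794 Mbps × 6960 s × 1.10 = 159198.9 Mb
training video: 5.464 Mbps × 900 s × 1.10 = 5409.4 Mb
Total: 244328.8 Mb = 30541.1 MB.
= 30.54 GB.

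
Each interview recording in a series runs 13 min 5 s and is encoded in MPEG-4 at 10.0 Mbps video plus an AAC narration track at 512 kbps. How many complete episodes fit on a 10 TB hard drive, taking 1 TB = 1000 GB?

13 min 5 s = 785 s
Audio: 512 kbps = 0.512 Mbps.
Total bitrate: 10.512 Mbps.
Per item: 10.512 Mbps × 785 s = 8,252 Mb = 1,031 MB.
Capacity: 10 TB = 80,000,000 Mb; 9694.71 items → 9694 complete.

9694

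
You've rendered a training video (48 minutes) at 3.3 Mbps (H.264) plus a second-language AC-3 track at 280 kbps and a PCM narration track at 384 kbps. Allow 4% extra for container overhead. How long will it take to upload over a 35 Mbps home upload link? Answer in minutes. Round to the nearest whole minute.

6 minutes

48 min = 2880 s
Audio total: 280 + 384 = 664 kbps = 0.664 Mbps.
Total bitrate: 3.964 Mbps.
File: 3.964 Mbps × 2880 s = 11416.3 Mb.
With 4% container overhead: ×1.04. → 11873.0 Mb.
At 35 Mbps: 11873.0 / 35 = 339.2 s ≈ 5.65 minutes.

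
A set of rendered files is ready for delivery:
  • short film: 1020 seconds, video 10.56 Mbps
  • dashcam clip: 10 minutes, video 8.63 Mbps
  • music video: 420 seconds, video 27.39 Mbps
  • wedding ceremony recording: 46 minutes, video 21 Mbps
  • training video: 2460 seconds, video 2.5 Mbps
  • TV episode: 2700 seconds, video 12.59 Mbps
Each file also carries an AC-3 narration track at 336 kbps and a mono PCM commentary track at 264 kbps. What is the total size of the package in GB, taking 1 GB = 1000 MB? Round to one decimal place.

16.4 GB

Audio total: 336 + 264 = 600 kbps = 0.600 Mbps.
short film: 11.160 Mbps × 1020 s = 11383.2 Mb
dashcam clip: 9.230 Mbps × 600 s = 5538.0 Mb
music video: 27.990 Mbps × 420 s = 11755.8 Mb
wedding ceremony recording: 21.600 Mbps × 2760 s = 59616.0 Mb
training video: 3.100 Mbps × 2460 s = 7626.0 Mb
TV episode: 13.190 Mbps × 2700 s = 35613.0 Mb
Total: 131532.0 Mb = 16441.5 MB.
= 16.44 GB.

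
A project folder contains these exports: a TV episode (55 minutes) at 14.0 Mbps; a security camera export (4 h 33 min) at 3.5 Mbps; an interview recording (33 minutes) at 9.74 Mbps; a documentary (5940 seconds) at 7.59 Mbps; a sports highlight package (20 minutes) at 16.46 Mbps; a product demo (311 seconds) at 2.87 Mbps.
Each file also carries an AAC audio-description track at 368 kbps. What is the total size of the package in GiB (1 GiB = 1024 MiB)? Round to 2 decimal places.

Audio: 368 kbps = 0.368 Mbps.
TV episode: 14.368 Mbps × 3300 s = 47414.4 Mb
security camera export: 3.868 Mbps × 16380 s = 63357.8 Mb
interview recording: 10.108 Mbps × 1980 s = 20013.8 Mb
documentary: 7.958 Mbps × 5940 s = 47270.5 Mb
sports highlight package: 16.828 Mbps × 1200 s = 20193.6 Mb
product demo: 3.238 Mbps × 311 s = 1007.0 Mb
Total: 199257.2 Mb = 24907.2 MB.
= 23.20 GiB.

23.20 GiB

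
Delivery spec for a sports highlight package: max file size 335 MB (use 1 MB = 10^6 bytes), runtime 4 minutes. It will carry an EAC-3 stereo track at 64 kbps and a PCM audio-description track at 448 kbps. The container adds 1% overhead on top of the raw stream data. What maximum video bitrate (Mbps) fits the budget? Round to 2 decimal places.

Budget: 335 MB = 2680.0 Mb.
Stream payload after overhead: 2680.0 / 1.01 = 2653.5 Mb.
4 min = 240 s
Total bitrate budget: 2653.5 Mb / 240 s = 11.056 Mbps.
Audio total: 64 + 448 = 512 kbps = 0.512 Mbps.
Video: 11.056 − 0.512 = 10.544 Mbps.

10.54 Mbps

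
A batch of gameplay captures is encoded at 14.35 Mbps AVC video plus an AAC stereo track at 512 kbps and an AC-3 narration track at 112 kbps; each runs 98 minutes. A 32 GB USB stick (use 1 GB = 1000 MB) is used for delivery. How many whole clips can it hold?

2

98 min = 5880 s
Audio total: 512 + 112 = 624 kbps = 0.624 Mbps.
Total bitrate: 14.974 Mbps.
Per item: 14.974 Mbps × 5880 s = 88,047 Mb = 11,006 MB.
Capacity: 32 GB = 256,000 Mb; 2.91 items → 2 complete.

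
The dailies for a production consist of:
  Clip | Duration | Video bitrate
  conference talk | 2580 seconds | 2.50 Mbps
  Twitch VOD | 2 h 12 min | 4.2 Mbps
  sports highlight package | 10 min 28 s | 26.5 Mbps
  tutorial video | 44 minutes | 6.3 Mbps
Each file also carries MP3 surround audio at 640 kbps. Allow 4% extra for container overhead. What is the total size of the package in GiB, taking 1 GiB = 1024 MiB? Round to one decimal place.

Audio: 640 kbps = 0.640 Mbps.
conference talk: 3.140 Mbps × 2580 s × 1.04 = 8425.2 Mb
Twitch VOD: 4.840 Mbps × 7920 s × 1.04 = 39866.1 Mb
sports highlight package: 27.140 Mbps × 628 s × 1.04 = 17725.7 Mb
tutorial video: 6.940 Mbps × 2640 s × 1.04 = 19054.5 Mb
Total: 85071.5 Mb = 10633.9 MB.
= 9.904 GiB.

9.9 GiB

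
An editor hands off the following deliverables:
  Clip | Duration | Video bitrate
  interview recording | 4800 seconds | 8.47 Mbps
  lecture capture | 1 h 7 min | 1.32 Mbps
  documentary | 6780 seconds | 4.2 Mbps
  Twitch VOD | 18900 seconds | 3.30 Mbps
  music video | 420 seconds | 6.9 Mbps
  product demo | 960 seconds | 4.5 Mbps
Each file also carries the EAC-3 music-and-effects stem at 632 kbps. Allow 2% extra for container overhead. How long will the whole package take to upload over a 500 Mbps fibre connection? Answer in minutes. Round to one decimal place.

5.7 minutes

Audio: 632 kbps = 0.632 Mbps.
interview recording: 9.102 Mbps × 4800 s × 1.02 = 44563.4 Mb
lecture capture: 1.952 Mbps × 4020 s × 1.02 = 8004.0 Mb
documentary: 4.832 Mbps × 6780 s × 1.02 = 33416.2 Mb
Twitch VOD: 3.932 Mbps × 18900 s × 1.02 = 75801.1 Mb
music video: 7.532 Mbps × 420 s × 1.02 = 3226.7 Mb
product demo: 5.132 Mbps × 960 s × 1.02 = 5025.3 Mb
Total: 170036.6 Mb = 21254.6 MB.
At 500 Mbps: 170036.6 / 500 = 340 s ≈ 5.67 minutes.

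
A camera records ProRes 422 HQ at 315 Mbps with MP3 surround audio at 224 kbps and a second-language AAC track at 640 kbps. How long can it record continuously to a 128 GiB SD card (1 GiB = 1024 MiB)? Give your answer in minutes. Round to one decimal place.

58.0 minutes

Audio total: 224 + 640 = 864 kbps = 0.864 Mbps.
Total bitrate: 315 + 0.864 = 315.864 Mbps.
Capacity: 128 GiB = 1,099,512 Mb.
Recording time: 1,099,512 / 315.864 = 3,481 s ≈ 58.0 minutes.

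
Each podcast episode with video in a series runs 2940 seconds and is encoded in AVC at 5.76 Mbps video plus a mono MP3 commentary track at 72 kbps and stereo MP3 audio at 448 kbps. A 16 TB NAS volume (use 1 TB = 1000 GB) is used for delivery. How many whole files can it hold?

6932

Audio total: 72 + 448 = 520 kbps = 0.520 Mbps.
Total bitrate: 6.280 Mbps.
Per item: 6.280 Mbps × 2940 s = 18,463 Mb = 2,308 MB.
Capacity: 16 TB = 128,000,000 Mb; 6932.71 items → 6932 complete.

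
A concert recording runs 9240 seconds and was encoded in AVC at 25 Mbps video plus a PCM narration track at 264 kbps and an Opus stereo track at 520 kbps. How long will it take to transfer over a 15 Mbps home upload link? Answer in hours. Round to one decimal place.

Audio total: 264 + 520 = 784 kbps = 0.784 Mbps.
Total bitrate: 25.784 Mbps.
File: 25.784 Mbps × 9240 s = 238244.2 Mb.
At 15 Mbps: 238244.2 / 15 = 15882.9 s ≈ 4.41 hours.

4.4 hours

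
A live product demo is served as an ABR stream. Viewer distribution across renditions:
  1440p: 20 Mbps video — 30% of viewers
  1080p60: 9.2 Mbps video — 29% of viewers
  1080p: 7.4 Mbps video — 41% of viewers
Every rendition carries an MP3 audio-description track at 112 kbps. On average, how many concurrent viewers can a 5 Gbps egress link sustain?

423

Audio: 112 kbps = 0.112 Mbps.
Average per-viewer bitrate: 0.30×20.112 + 0.29×9.312 + 0.41×7.512 = 11.814 Mbps.
5 Gbps = 5,000 Mbps; 5,000 / 11.814 = 423.23 → 423.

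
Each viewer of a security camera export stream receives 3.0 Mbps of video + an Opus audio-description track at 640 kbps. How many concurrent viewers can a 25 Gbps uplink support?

Audio: 640 kbps = 0.640 Mbps.
Per-viewer media rate: 3.640 Mbps.
25 Gbps = 25,000 Mbps; 25,000 / 3.640 = 6868.13 → 6868 viewers.

6868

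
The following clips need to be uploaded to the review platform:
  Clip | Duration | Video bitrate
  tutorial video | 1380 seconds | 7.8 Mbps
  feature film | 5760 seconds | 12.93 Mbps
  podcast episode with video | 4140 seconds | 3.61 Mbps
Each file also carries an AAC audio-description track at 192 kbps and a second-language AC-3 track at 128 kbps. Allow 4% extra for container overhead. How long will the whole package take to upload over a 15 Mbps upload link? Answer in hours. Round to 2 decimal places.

Audio total: 192 + 128 = 320 kbps = 0.320 Mbps.
tutorial video: 8.120 Mbps × 1380 s × 1.04 = 11653.8 Mb
feature film: 13.250 Mbps × 5760 s × 1.04 = 79372.8 Mb
podcast episode with video: 3.930 Mbps × 4140 s × 1.04 = 16921.0 Mb
Total: 107947.6 Mb = 13493.5 MB.
At 15 Mbps: 107947.6 / 15 = 7197 s ≈ 2 hours.

2.00 hours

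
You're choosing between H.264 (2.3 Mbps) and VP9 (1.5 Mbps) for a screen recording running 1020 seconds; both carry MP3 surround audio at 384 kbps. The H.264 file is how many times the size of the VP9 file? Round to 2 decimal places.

Audio: 384 kbps = 0.384 Mbps.
H.264: 2.684 Mbps × 1020 s = 2737.7 Mb = 326.357 MiB.
VP9: 1.884 Mbps × 1020 s = 1921.7 Mb = 229.082 MiB.
Ratio: 326.357 / 229.082 = 1.425.

1.42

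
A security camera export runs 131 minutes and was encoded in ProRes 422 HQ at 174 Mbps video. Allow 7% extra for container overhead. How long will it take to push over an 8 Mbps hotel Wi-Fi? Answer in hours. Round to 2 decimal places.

131 min = 7860 s
File: 174.000 Mbps × 7860 s = 1367640.0 Mb.
With 7% container overhead: ×1.07. → 1463374.8 Mb.
At 8 Mbps: 1463374.8 / 8 = 182921.9 s ≈ 50.8 hours.

50.81 hours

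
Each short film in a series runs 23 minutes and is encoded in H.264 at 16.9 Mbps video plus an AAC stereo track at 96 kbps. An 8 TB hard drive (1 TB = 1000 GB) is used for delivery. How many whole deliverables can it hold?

2728

23 min = 1380 s
Audio: 96 kbps = 0.096 Mbps.
Total bitrate: 16.996 Mbps.
Per item: 16.996 Mbps × 1380 s = 23,454 Mb = 2,932 MB.
Capacity: 8 TB = 64,000,000 Mb; 2728.69 items → 2728 complete.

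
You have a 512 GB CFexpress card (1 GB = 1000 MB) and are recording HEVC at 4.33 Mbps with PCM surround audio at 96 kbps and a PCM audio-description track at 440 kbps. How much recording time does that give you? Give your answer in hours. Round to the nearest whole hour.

Audio total: 96 + 440 = 536 kbps = 0.536 Mbps.
Total bitrate: 4.33 + 0.536 = 4.866 Mbps.
Capacity: 512 GB = 4,096,000 Mb.
Recording time: 4,096,000 / 4.866 = 841,759 s ≈ 234 hours.

234 hours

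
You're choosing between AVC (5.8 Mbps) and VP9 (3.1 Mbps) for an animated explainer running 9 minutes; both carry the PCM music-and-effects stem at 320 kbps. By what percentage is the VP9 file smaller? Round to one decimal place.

44.1%

9 min = 540 s
Audio: 320 kbps = 0.320 Mbps.
AVC: 6.120 Mbps × 540 s = 3304.8 Mb = 413.100 MB.
VP9: 3.420 Mbps × 540 s = 1846.8 Mb = 230.850 MB.
Reduction: (1 − 230.850/413.100) × 100 = 44.12%.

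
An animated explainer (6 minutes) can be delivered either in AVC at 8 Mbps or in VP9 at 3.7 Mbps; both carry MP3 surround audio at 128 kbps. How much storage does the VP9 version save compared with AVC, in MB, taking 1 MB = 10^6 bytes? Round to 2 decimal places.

6 min = 360 s
Audio: 128 kbps = 0.128 Mbps.
AVC: 8.128 Mbps × 360 s = 2926.1 Mb = 365.760 MB.
VP9: 3.828 Mbps × 360 s = 1378.1 Mb = 172.260 MB.
Saving: 365.760 − 172.260 = 193.500 MB.

193.50 MB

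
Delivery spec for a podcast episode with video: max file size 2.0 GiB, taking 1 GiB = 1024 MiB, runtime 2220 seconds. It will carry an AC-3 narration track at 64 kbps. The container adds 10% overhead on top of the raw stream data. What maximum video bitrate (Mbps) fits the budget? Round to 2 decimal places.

6.97 Mbps

Budget: 2.0 GiB = 17179.9 Mb.
Stream payload after overhead: 17179.9 / 1.10 = 15618.1 Mb.
Total bitrate budget: 15618.1 Mb / 2220 s = 7.035 Mbps.
Audio: 64 kbps = 0.064 Mbps.
Video: 7.035 − 0.064 = 6.971 Mbps.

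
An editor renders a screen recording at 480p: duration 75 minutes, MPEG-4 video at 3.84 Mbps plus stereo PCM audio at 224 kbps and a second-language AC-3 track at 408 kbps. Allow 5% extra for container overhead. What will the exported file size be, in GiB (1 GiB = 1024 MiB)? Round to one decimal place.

2.5 GiB

75 min = 4500 s
Audio total: 224 + 408 = 632 kbps = 0.632 Mbps.
Total bitrate: 3.84 + 0.632 = 4.472 Mbps.
Stream data: 4.472 Mbps × 4500 s = 20124.0 Mb.
With 5% container overhead: ×1.05.
21,130 Mb = 2,641,275,000 bytes ÷ 1,073,741,824 = 2.460 GiB.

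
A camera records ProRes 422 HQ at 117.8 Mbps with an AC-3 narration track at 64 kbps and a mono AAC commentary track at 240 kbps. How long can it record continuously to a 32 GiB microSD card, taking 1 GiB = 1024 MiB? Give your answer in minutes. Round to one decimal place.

38.8 minutes

Audio total: 64 + 240 = 304 kbps = 0.304 Mbps.
Total bitrate: 117.8 + 0.304 = 118.104 Mbps.
Capacity: 32 GiB = 274,878 Mb.
Recording time: 274,878 / 118.104 = 2,327 s ≈ 38.8 minutes.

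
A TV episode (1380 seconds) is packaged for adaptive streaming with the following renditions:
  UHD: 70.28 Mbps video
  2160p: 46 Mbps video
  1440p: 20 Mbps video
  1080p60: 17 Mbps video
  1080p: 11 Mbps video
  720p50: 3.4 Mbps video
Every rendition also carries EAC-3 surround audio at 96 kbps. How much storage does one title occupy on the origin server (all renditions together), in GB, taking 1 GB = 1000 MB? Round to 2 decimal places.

29.02 GB

Audio: 96 kbps = 0.096 Mbps.
Sum of rendition bitrates: (70.28+0.096) + (46+0.096) + (20+0.096) + (17+0.096) + (11+0.096) + (3.4+0.096) = 168.256 Mbps.
× 1380 s = 232,193 Mb = 29,024 MB = 29.02 GB.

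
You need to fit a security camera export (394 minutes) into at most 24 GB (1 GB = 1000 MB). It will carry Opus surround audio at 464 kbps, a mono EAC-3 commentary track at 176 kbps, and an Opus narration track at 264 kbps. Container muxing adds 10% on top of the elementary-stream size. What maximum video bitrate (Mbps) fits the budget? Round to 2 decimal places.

6.48 Mbps

Budget: 24 GB = 192000.0 Mb.
Stream payload after overhead: 192000.0 / 1.10 = 174545.5 Mb.
394 min = 23640 s
Total bitrate budget: 174545.5 Mb / 23640 s = 7.383 Mbps.
Audio total: 464 + 176 + 264 = 904 kbps = 0.904 Mbps.
Video: 7.383 − 0.904 = 6.479 Mbps.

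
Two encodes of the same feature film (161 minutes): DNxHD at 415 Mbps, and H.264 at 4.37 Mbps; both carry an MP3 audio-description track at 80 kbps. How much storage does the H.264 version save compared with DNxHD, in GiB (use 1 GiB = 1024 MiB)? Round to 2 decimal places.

461.78 GiB

161 min = 9660 s
Audio: 80 kbps = 0.080 Mbps.
DNxHD: 415.080 Mbps × 9660 s = 4009672.8 Mb = 466.787 GiB.
H.264: 4.450 Mbps × 9660 s = 42987.0 Mb = 5.004 GiB.
Saving: 466.787 − 5.004 = 461.783 GiB.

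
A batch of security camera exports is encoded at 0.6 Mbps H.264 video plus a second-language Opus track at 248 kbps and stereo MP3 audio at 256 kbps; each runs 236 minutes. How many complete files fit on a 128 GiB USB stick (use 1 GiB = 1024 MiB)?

70

236 min = 14160 s
Audio total: 248 + 256 = 504 kbps = 0.504 Mbps.
Total bitrate: 1.104 Mbps.
Per item: 1.104 Mbps × 14160 s = 15,633 Mb = 1,954 MB.
Capacity: 128 GiB = 1,099,512 Mb; 70.33 items → 70 complete.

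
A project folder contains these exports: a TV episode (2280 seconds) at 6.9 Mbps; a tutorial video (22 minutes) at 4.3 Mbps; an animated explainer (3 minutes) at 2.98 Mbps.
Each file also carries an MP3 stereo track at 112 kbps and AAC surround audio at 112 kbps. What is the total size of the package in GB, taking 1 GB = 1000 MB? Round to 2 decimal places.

2.85 GB

Audio total: 112 + 112 = 224 kbps = 0.224 Mbps.
TV episode: 7.124 Mbps × 2280 s = 16242.7 Mb
tutorial video: 4.524 Mbps × 1320 s = 5971.7 Mb
animated explainer: 3.204 Mbps × 180 s = 576.7 Mb
Total: 22791.1 Mb = 2848.9 MB.
= 2.849 GB.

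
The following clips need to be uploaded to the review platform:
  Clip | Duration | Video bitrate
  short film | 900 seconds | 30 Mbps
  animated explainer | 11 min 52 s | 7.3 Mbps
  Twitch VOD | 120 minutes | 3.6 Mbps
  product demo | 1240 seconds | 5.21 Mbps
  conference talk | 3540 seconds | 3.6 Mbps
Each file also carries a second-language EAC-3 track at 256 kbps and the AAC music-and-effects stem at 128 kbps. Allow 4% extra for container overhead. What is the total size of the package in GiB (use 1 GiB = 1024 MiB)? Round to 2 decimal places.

9.99 GiB

Audio total: 256 + 128 = 384 kbps = 0.384 Mbps.
short film: 30.384 Mbps × 900 s × 1.04 = 28439.4 Mb
animated explainer: 7.684 Mbps × 712 s × 1.04 = 5689.8 Mb
Twitch VOD: 3.984 Mbps × 7200 s × 1.04 = 29832.2 Mb
product demo: 5.594 Mbps × 1240 s × 1.04 = 7214.0 Mb
conference talk: 3.984 Mbps × 3540 s × 1.04 = 14667.5 Mb
Total: 85843.0 Mb = 10730.4 MB.
= 9.993 GiB.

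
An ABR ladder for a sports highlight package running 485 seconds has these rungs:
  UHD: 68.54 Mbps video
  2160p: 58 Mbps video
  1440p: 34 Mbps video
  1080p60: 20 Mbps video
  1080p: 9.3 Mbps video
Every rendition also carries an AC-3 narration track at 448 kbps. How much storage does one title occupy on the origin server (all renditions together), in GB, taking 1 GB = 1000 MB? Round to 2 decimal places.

11.64 GB

Audio: 448 kbps = 0.448 Mbps.
Sum of rendition bitrates: (68.54+0.448) + (58+0.448) + (34+0.448) + (20+0.448) + (9.3+0.448) = 192.080 Mbps.
× 485 s = 93,159 Mb = 11,645 MB = 11.64 GB.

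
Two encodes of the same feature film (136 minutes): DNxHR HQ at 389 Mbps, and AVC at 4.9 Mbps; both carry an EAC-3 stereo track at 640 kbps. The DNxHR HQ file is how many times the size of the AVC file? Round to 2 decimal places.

136 min = 8160 s
Audio: 640 kbps = 0.640 Mbps.
DNxHR HQ: 389.640 Mbps × 8160 s = 3179462.4 Mb = 370.138 GiB.
AVC: 5.540 Mbps × 8160 s = 45206.4 Mb = 5.263 GiB.
Ratio: 370.138 / 5.263 = 70.332.

70.33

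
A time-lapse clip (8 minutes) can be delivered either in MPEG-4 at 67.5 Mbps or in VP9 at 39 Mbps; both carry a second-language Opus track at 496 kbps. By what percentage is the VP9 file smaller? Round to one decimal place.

41.9%

8 min = 480 s
Audio: 496 kbps = 0.496 Mbps.
MPEG-4: 67.996 Mbps × 480 s = 32638.1 Mb = 3.800 GiB.
VP9: 39.496 Mbps × 480 s = 18958.1 Mb = 2.207 GiB.
Reduction: (1 − 2.207/3.800) × 100 = 41.91%.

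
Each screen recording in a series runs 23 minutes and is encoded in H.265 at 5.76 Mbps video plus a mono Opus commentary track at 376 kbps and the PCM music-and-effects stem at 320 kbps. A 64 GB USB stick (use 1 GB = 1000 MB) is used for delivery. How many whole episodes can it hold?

23 min = 1380 s
Audio total: 376 + 320 = 696 kbps = 0.696 Mbps.
Total bitrate: 6.456 Mbps.
Per item: 6.456 Mbps × 1380 s = 8,909 Mb = 1,114 MB.
Capacity: 64 GB = 512,000 Mb; 57.47 items → 57 complete.

57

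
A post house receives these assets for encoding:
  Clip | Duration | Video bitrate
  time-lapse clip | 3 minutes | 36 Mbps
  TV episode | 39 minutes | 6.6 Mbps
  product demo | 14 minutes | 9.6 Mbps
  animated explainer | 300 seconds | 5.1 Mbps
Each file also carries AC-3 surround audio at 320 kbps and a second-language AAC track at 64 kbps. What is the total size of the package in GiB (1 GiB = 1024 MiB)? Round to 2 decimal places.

Audio total: 320 + 64 = 384 kbps = 0.384 Mbps.
time-lapse clip: 36.384 Mbps × 180 s = 6549.1 Mb
TV episode: 6.984 Mbps × 2340 s = 16342.6 Mb
product demo: 9.984 Mbps × 840 s = 8386.6 Mb
animated explainer: 5.484 Mbps × 300 s = 1645.2 Mb
Total: 32923.4 Mb = 4115.4 MB.
= 3.833 GiB.

3.83 GiB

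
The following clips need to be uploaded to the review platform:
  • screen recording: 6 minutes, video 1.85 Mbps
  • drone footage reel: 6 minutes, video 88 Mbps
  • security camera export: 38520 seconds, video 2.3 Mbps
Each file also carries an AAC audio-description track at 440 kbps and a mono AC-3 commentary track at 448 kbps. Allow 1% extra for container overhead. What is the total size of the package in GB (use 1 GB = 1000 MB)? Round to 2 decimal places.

Audio total: 440 + 448 = 888 kbps = 0.888 Mbps.
screen recording: 2.738 Mbps × 360 s × 1.01 = 995.5 Mb
drone footage reel: 88.888 Mbps × 360 s × 1.01 = 32319.7 Mb
security camera export: 3.188 Mbps × 38520 s × 1.01 = 124029.8 Mb
Total: 157345.0 Mb = 19668.1 MB.
= 19.67 GB.

19.67 GB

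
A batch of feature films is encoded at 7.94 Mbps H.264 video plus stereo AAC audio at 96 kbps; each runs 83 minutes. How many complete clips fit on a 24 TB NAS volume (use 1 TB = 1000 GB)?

4797

83 min = 4980 s
Audio: 96 kbps = 0.096 Mbps.
Total bitrate: 8.036 Mbps.
Per item: 8.036 Mbps × 4980 s = 40,019 Mb = 5,002 MB.
Capacity: 24 TB = 192,000,000 Mb; 4797.69 items → 4797 complete.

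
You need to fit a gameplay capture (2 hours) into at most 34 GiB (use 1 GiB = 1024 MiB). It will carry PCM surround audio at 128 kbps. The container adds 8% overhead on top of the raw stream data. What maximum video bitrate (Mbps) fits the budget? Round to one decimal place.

Budget: 34 GiB = 292057.8 Mb.
Stream payload after overhead: 292057.8 / 1.08 = 270423.9 Mb.
2 h = 7200 s
Total bitrate budget: 270423.9 Mb / 7200 s = 37.559 Mbps.
Audio: 128 kbps = 0.128 Mbps.
Video: 37.559 − 0.128 = 37.431 Mbps.

37.4 Mbps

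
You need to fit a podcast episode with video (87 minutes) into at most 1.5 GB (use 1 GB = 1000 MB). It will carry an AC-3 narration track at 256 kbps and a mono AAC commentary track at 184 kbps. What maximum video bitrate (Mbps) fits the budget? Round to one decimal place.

Budget: 1.5 GB = 12000.0 Mb.
87 min = 5220 s
Total bitrate budget: 12000.0 Mb / 5220 s = 2.299 Mbps.
Audio total: 256 + 184 = 440 kbps = 0.440 Mbps.
Video: 2.299 − 0.440 = 1.859 Mbps.

1.9 Mbps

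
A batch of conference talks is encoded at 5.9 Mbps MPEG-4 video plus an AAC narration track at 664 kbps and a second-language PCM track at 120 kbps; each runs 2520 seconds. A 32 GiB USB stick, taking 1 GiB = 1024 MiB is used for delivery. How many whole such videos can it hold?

Audio total: 664 + 120 = 784 kbps = 0.784 Mbps.
Total bitrate: 6.684 Mbps.
Per item: 6.684 Mbps × 2520 s = 16,844 Mb = 2,105 MB.
Capacity: 32 GiB = 274,878 Mb; 16.32 items → 16 complete.

16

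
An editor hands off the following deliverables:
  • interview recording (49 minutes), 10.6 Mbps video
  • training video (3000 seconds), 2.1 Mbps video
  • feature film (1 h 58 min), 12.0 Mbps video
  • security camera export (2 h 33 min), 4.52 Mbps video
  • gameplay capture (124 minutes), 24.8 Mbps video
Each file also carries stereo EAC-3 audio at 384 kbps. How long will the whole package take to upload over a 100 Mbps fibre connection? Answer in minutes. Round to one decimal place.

60.0 minutes

Audio: 384 kbps = 0.384 Mbps.
interview recording: 10.984 Mbps × 2940 s = 32293.0 Mb
training video: 2.484 Mbps × 3000 s = 7452.0 Mb
feature film: 12.384 Mbps × 7080 s = 87678.7 Mb
security camera export: 4.904 Mbps × 9180 s = 45018.7 Mb
gameplay capture: 25.184 Mbps × 7440 s = 187369.0 Mb
Total: 359811.4 Mb = 44976.4 MB.
At 100 Mbps: 359811.4 / 100 = 3598 s ≈ 60 minutes.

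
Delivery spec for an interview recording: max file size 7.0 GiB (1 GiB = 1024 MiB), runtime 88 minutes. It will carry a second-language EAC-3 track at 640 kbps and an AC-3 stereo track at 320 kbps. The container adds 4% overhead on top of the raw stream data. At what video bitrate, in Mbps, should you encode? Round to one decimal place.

10.0 Mbps

Budget: 7.0 GiB = 60129.5 Mb.
Stream payload after overhead: 60129.5 / 1.04 = 57816.9 Mb.
88 min = 5280 s
Total bitrate budget: 57816.9 Mb / 5280 s = 10.950 Mbps.
Audio total: 640 + 320 = 960 kbps = 0.960 Mbps.
Video: 10.950 − 0.960 = 9.990 Mbps.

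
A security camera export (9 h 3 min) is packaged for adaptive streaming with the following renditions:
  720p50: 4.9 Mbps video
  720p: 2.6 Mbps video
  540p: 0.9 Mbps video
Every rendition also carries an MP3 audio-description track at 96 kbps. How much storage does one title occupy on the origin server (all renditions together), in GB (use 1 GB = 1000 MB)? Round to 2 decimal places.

35.38 GB

9 h 3 min = 543 min = 32580 s
Audio: 96 kbps = 0.096 Mbps.
Sum of rendition bitrates: (4.9+0.096) + (2.6+0.096) + (0.9+0.096) = 8.688 Mbps.
× 32580 s = 283,055 Mb = 35,382 MB = 35.38 GB.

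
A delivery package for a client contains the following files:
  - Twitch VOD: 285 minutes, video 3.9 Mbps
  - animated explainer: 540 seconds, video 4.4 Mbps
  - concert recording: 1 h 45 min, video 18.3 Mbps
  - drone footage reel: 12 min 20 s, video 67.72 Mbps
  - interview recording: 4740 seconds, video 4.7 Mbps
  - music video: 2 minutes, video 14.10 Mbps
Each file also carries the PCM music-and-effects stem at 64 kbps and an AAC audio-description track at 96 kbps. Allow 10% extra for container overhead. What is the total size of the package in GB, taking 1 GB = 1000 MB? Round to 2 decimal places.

36.19 GB

Audio total: 64 + 96 = 160 kbps = 0.160 Mbps.
Twitch VOD: 4.060 Mbps × 17100 s × 1.10 = 76368.6 Mb
animated explainer: 4.560 Mbps × 540 s × 1.10 = 2708.6 Mb
concert recording: 18.460 Mbps × 6300 s × 1.10 = 127927.8 Mb
drone footage reel: 67.880 Mbps × 740 s × 1.10 = 55254.3 Mb
interview recording: 4.860 Mbps × 4740 s × 1.10 = 25340.0 Mb
music video: 14.260 Mbps × 120 s × 1.10 = 1882.3 Mb
Total: 289481.7 Mb = 36185.2 MB.
= 36.19 GB.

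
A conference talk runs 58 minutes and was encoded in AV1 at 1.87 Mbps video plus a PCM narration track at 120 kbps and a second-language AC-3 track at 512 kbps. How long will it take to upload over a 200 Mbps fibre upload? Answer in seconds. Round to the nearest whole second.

44 seconds

58 min = 3480 s
Audio total: 120 + 512 = 632 kbps = 0.632 Mbps.
Total bitrate: 2.502 Mbps.
File: 2.502 Mbps × 3480 s = 8707.0 Mb.
At 200 Mbps: 8707.0 / 200 = 43.5 s ≈ 43.5 seconds.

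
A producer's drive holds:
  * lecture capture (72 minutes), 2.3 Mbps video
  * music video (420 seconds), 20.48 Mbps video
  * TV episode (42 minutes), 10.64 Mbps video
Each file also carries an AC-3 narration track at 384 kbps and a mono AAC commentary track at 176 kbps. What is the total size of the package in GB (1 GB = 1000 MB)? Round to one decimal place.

Audio total: 384 + 176 = 560 kbps = 0.560 Mbps.
lecture capture: 2.860 Mbps × 4320 s = 12355.2 Mb
music video: 21.040 Mbps × 420 s = 8836.8 Mb
TV episode: 11.200 Mbps × 2520 s = 28224.0 Mb
Total: 49416.0 Mb = 6177.0 MB.
= 6.177 GB.

6.2 GB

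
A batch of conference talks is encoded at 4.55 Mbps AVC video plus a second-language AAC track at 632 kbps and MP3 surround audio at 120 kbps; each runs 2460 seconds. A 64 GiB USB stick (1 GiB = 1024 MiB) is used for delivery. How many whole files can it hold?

42

Audio total: 632 + 120 = 752 kbps = 0.752 Mbps.
Total bitrate: 5.302 Mbps.
Per item: 5.302 Mbps × 2460 s = 13,043 Mb = 1,630 MB.
Capacity: 64 GiB = 549,756 Mb; 42.15 items → 42 complete.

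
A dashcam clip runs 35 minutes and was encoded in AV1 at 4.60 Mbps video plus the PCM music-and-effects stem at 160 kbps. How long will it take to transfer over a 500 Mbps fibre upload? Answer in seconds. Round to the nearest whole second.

35 min = 2100 s
Audio: 160 kbps = 0.160 Mbps.
Total bitrate: 4.760 Mbps.
File: 4.760 Mbps × 2100 s = 9996.0 Mb.
At 500 Mbps: 9996.0 / 500 = 20.0 s ≈ 20 seconds.

20 seconds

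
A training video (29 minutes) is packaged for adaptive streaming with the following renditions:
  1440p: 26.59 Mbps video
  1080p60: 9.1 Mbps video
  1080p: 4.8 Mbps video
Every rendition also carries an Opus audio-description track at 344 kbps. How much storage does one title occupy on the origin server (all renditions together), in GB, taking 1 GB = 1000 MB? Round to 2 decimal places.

29 min = 1740 s
Audio: 344 kbps = 0.344 Mbps.
Sum of rendition bitrates: (26.59+0.344) + (9.1+0.344) + (4.8+0.344) = 41.522 Mbps.
× 1740 s = 72,248 Mb = 9,031 MB = 9.031 GB.

9.03 GB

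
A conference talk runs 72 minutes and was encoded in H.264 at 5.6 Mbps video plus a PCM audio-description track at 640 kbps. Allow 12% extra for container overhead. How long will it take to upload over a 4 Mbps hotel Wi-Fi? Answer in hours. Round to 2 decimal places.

2.10 hours

72 min = 4320 s
Audio: 640 kbps = 0.640 Mbps.
Total bitrate: 6.240 Mbps.
File: 6.240 Mbps × 4320 s = 26956.8 Mb.
With 12% container overhead: ×1.12. → 30191.6 Mb.
At 4 Mbps: 30191.6 / 4 = 7547.9 s ≈ 2.1 hours.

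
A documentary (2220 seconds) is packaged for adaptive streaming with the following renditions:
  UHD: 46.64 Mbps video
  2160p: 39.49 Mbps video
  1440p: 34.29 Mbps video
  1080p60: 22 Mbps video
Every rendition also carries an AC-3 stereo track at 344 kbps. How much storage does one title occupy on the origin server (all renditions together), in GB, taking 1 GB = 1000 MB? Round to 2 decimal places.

39.90 GB

Audio: 344 kbps = 0.344 Mbps.
Sum of rendition bitrates: (46.64+0.344) + (39.49+0.344) + (34.29+0.344) + (22+0.344) = 143.796 Mbps.
× 2220 s = 319,227 Mb = 39,903 MB = 39.90 GB.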